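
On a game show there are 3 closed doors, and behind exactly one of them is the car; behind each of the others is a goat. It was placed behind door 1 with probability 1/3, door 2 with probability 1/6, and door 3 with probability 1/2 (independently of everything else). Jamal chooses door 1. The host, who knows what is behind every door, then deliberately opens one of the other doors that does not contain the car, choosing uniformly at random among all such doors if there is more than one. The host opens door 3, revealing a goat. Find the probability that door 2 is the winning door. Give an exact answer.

Consider each possible location of the car in turn.
If it is behind door 1 (prior 1/3): the host has 2 equally likely choices, so probability 1/2; weight (1/3)·(1/2) = 1/6.
If it is behind door 2 (prior 1/6): the host has no choice, probability 1; weight (1/6)·1 = 1/6.
If it is behind door 3 (prior 1/2): the host opened door 3, so this case is ruled out; weight (1/2)·0 = 0.
The weights sum to 1/3.
So P(the car behind door 2 | the host opened door 3) = (1/6) / (1/3) = 1/2.

1/2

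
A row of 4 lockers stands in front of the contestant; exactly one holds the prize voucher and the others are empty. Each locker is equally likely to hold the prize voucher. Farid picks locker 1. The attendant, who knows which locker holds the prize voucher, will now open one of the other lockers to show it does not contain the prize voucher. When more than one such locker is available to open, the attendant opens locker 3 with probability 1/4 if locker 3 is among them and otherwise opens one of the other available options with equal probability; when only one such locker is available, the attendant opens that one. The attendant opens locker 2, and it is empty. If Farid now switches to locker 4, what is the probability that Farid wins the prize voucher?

6/13

Condition on the true location of the prize voucher.
If it is in locker 1 (prior 1/4): locker 3 is available but not opened; locker 2 gets probability (1 − 1/4)/2 = 3/8; weight (1/4)·(3/8) = 3/32.
If it is in locker 2 (prior 1/4): the attendant opened locker 2, so this case is ruled out; weight (1/4)·0 = 0.
If it is in locker 3 (prior 1/4): locker 3 holds the prize so is unavailable; the attendant chooses uniformly among the 2 others, probability 1/2; weight (1/4)·(1/2) = 1/8.
If it is in locker 4 (prior 1/4): locker 3 is available but not opened, probability 3/4; weight (1/4)·(3/4) = 3/16.
The weights sum to 13/32.
So P(the prize voucher in locker 4 | the attendant opened locker 2) = (3/16) / (13/32) = 6/13.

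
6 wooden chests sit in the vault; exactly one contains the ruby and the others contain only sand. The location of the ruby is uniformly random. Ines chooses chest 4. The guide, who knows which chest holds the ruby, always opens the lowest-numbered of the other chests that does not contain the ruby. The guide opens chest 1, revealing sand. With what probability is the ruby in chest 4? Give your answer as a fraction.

Apply Bayes' rule, conditioning on where the ruby actually is.
If it is in chest 1 (prior 1/6): the guide opened chest 1, so this case is ruled out; weight (1/6)·0 = 0.
If it is in any of chests 2, 3, 4, 5, and 6 (prior 1/6 each): chest 1 is the lowest-numbered option available, probability 1; weight (1/6)·1 = 1/6 each.
The weights sum to 5/6.
So P(the ruby in chest 4 | the guide opened chest 1) = (1/6) / (5/6) = 1/5.

1/5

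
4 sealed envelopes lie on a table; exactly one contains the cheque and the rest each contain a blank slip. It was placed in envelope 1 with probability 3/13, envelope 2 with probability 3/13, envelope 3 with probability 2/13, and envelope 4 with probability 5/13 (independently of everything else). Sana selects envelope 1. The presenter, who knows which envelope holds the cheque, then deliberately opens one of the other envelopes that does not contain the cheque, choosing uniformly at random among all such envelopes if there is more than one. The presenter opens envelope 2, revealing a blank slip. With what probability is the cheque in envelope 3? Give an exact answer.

2/9

Apply Bayes' rule, conditioning on where the cheque actually is.
If it is in envelope 1 (prior 3/13): the presenter has 3 equally likely choices, so probability 1/3; weight (3/13)·(1/3) = 1/13.
If it is in envelope 2 (prior 3/13): the presenter opened envelope 2, so this case is ruled out; weight (3/13)·0 = 0.
If it is in envelope 3 (prior 2/13): the presenter has 2 equally likely choices, so probability 1/2; weight (2/13)·(1/2) = 1/13.
If it is in envelope 4 (prior 5/13): the presenter has 2 equally likely choices, so probability 1/2; weight (5/13)·(1/2) = 5/26.
The weights sum to 9/26.
So P(the cheque in envelope 3 | the presenter opened envelope 2) = (1/13) / (9/26) = 2/9.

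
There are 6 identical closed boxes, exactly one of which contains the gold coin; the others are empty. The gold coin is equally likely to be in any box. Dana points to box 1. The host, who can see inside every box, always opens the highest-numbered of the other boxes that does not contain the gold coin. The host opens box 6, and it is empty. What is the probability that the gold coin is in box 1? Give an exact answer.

1/5

Consider each possible location of the gold coin in turn.
If it is in any of boxes 1, 2, 3, 4, and 5 (prior 1/6 each): box 6 is the highest-numbered option available, probability 1; weight (1/6)·1 = 1/6 each.
If it is in box 6 (prior 1/6): the host opened box 6, so this case is ruled out; weight (1/6)·0 = 0.
The weights sum to 5/6.
So P(the gold coin in box 1 | the host opened box 6) = (1/6) / (5/6) = 1/5.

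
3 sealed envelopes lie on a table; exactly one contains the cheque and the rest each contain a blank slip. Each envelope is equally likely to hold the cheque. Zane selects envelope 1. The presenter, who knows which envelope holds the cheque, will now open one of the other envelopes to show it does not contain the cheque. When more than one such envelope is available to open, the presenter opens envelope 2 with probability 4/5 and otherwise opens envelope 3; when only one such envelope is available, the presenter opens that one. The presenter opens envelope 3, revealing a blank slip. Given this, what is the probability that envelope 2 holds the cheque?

Apply Bayes' rule, conditioning on where the cheque actually is.
If it is in envelope 1 (prior 1/3): envelope 2 is available but not opened, probability 1/5; weight (1/3)·(1/5) = 1/15.
If it is in envelope 2 (prior 1/3): only envelope 3 is available, probability 1; weight (1/3)·1 = 1/3.
If it is in envelope 3 (prior 1/3): the presenter opened envelope 3, so this case is ruled out; weight (1/3)·0 = 0.
The weights sum to 2/5.
So P(the cheque in envelope 2 | the presenter opened envelope 3) = (1/3) / (2/5) = 5/6.

5/6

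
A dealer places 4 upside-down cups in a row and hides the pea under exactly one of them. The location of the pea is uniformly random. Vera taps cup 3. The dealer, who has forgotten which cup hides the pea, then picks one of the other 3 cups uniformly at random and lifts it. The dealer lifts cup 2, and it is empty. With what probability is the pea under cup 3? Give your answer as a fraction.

1/3

Because the dealer chose which cup to lift without knowing where the pea is, the choice is independent of the prize location. Learning that cup 2 does not hold the pea simply rules out that one location and leaves the remaining 3 cups still equally likely by symmetry.
So P(the pea under cup 3) = 1/3.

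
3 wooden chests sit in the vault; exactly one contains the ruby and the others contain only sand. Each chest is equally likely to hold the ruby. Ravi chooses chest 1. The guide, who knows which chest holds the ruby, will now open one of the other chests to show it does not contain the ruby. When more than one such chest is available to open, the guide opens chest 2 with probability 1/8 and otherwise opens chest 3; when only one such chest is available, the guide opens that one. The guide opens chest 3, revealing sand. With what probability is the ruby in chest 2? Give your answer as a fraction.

8/15

Condition on the true location of the ruby.
If it is in chest 1 (prior 1/3): chest 2 is available but not opened, probability 7/8; weight (1/3)·(7/8) = 7/24.
If it is in chest 2 (prior 1/3): only chest 3 is available, probability 1; weight (1/3)·1 = 1/3.
If it is in chest 3 (prior 1/3): the guide opened chest 3, so this case is ruled out; weight (1/3)·0 = 0.
The weights sum to 5/8.
So P(the ruby in chest 2 | the guide opened chest 3) = (1/3) / (5/8) = 8/15.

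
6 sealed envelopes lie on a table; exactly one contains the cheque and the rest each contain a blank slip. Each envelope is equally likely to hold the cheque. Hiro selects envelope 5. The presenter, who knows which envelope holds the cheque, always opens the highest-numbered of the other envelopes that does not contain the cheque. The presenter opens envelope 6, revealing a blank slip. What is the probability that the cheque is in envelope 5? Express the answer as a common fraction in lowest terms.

1/5

Consider each possible location of the cheque in turn.
If it is in any of envelopes 1, 2, 3, 4, and 5 (prior 1/6 each): envelope 6 is the highest-numbered option available, probability 1; weight (1/6)·1 = 1/6 each.
If it is in envelope 6 (prior 1/6): the presenter opened envelope 6, so this case is ruled out; weight (1/6)·0 = 0.
The weights sum to 5/6.
So P(the cheque in envelope 5 | the presenter opened envelope 6) = (1/6) / (5/6) = 1/5.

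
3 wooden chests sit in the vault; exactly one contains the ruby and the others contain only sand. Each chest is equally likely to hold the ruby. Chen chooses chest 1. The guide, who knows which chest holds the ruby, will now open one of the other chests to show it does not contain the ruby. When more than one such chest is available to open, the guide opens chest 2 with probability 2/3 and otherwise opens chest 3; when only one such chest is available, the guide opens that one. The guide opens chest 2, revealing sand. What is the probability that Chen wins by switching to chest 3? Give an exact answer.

Apply Bayes' rule, conditioning on where the ruby actually is.
If it is in chest 1 (prior 1/3): chest 2 is available, opened with probability 2/3; weight (1/3)·(2/3) = 2/9.
If it is in chest 2 (prior 1/3): the guide opened chest 2, so this case is ruled out; weight (1/3)·0 = 0.
If it is in chest 3 (prior 1/3): only chest 2 is available, probability 1; weight (1/3)·1 = 1/3.
The weights sum to 5/9.
So P(the ruby in chest 3 | the guide opened chest 2) = (1/3) / (5/9) = 3/5.

3/5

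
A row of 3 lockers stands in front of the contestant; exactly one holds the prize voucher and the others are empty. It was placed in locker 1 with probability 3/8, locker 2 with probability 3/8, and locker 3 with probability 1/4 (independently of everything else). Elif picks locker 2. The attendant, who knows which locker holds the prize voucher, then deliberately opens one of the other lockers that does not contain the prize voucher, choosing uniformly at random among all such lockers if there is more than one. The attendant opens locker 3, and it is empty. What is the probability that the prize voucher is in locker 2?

Consider each possible location of the prize voucher in turn.
If it is in locker 1 (prior 3/8): the attendant has no choice, probability 1; weight (3/8)·1 = 3/8.
If it is in locker 2 (prior 3/8): the attendant has 2 equally likely choices, so probability 1/2; weight (3/8)·(1/2) = 3/16.
If it is in locker 3 (prior 1/4): the attendant opened locker 3, so this case is ruled out; weight (1/4)·0 = 0.
The weights sum to 9/16.
So P(the prize voucher in locker 2 | the attendant opened locker 3) = (3/16) / (9/16) = 1/3.

1/3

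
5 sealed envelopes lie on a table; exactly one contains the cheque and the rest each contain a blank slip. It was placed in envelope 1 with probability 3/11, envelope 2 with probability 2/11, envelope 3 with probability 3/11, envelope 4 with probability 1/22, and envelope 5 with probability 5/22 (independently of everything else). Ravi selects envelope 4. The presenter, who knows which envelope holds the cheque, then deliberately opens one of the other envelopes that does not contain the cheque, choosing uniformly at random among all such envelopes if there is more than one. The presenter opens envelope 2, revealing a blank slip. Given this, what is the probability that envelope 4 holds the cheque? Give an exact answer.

3/71

Apply Bayes' rule, conditioning on where the cheque actually is.
If it is in either of envelopes 1 and 3 (prior 3/11 each): the presenter has 3 equally likely choices, so probability 1/3; weight (3/11)·(1/3) = 1/11 each.
If it is in envelope 2 (prior 2/11): the presenter opened envelope 2, so this case is ruled out; weight (2/11)·0 = 0.
If it is in envelope 4 (prior 1/22): the presenter has 4 equally likely choices, so probability 1/4; weight (1/22)·(1/4) = 1/88.
If it is in envelope 5 (prior 5/22): the presenter has 3 equally likely choices, so probability 1/3; weight (5/22)·(1/3) = 5/66.
The weights sum to 71/264.
So P(the cheque in envelope 4 | the presenter opened envelope 2) = (1/88) / (71/264) = 3/71.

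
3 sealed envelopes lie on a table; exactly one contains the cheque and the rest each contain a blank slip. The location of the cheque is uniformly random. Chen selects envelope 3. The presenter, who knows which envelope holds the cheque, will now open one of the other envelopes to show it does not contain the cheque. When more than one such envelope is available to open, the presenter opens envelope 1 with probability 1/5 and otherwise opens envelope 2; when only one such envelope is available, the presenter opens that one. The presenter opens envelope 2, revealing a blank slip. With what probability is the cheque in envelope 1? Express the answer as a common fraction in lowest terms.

5/9

Apply Bayes' rule, conditioning on where the cheque actually is.
If it is in envelope 1 (prior 1/3): only envelope 2 is available, probability 1; weight (1/3)·1 = 1/3.
If it is in envelope 2 (prior 1/3): the presenter opened envelope 2, so this case is ruled out; weight (1/3)·0 = 0.
If it is in envelope 3 (prior 1/3): envelope 1 is available but not opened, probability 4/5; weight (1/3)·(4/5) = 4/15.
The weights sum to 3/5.
So P(the cheque in envelope 1 | the presenter opened envelope 2) = (1/3) / (3/5) = 5/9.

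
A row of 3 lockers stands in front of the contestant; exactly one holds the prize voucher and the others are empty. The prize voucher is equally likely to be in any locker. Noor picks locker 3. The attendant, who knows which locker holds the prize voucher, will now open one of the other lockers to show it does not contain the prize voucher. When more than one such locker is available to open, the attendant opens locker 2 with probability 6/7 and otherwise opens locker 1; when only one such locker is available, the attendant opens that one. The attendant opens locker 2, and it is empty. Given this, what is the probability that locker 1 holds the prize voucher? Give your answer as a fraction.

7/13

Condition on the true location of the prize voucher.
If it is in locker 1 (prior 1/3): only locker 2 is available, probability 1; weight (1/3)·1 = 1/3.
If it is in locker 2 (prior 1/3): the attendant opened locker 2, so this case is ruled out; weight (1/3)·0 = 0.
If it is in locker 3 (prior 1/3): locker 2 is available, opened with probability 6/7; weight (1/3)·(6/7) = 2/7.
The weights sum to 13/21.
So P(the prize voucher in locker 1 | the attendant opened locker 2) = (1/3) / (13/21) = 7/13.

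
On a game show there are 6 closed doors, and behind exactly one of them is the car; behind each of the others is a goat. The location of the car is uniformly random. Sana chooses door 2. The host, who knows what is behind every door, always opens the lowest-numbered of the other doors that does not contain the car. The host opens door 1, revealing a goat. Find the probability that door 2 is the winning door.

1/5

Consider each possible location of the car in turn.
If it is behind door 1 (prior 1/6): the host opened door 1, so this case is ruled out; weight (1/6)·0 = 0.
If it is behind any of doors 2, 3, 4, 5, and 6 (prior 1/6 each): door 1 is the lowest-numbered option available, probability 1; weight (1/6)·1 = 1/6 each.
The weights sum to 5/6.
So P(the car behind door 2 | the host opened door 1) = (1/6) / (5/6) = 1/5.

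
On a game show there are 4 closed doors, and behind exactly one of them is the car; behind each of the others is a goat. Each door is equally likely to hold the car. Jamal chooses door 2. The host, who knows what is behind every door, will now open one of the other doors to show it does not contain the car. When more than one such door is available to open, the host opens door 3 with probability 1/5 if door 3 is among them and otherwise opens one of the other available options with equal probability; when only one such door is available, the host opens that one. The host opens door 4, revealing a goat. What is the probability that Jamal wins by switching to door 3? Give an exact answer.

5/17

Apply Bayes' rule, conditioning on where the car actually is.
If it is behind door 1 (prior 1/4): door 3 is available but not opened, probability 4/5; weight (1/4)·(4/5) = 1/5.
If it is behind door 2 (prior 1/4): door 3 is available but not opened; door 4 gets probability (1 − 1/5)/2 = 2/5; weight (1/4)·(2/5) = 1/10.
If it is behind door 3 (prior 1/4): door 3 holds the prize so is unavailable; the host chooses uniformly among the 2 others, probability 1/2; weight (1/4)·(1/2) = 1/8.
If it is behind door 4 (prior 1/4): the host opened door 4, so this case is ruled out; weight (1/4)·0 = 0.
The weights sum to 17/40.
So P(the car behind door 3 | the host opened door 4) = (1/8) / (17/40) = 5/17.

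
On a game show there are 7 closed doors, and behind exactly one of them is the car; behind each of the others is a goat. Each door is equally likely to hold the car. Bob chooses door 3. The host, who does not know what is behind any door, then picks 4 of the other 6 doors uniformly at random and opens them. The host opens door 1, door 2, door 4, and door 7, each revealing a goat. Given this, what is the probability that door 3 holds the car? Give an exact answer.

1/3

Because the host chose which doors to open without knowing where the car is, the choice is independent of the prize location. Learning that none of the 4 opened doors holds the car simply rules out those 4 locations and leaves the remaining 3 doors still equally likely by symmetry.
So P(the car behind door 3) = 1/3.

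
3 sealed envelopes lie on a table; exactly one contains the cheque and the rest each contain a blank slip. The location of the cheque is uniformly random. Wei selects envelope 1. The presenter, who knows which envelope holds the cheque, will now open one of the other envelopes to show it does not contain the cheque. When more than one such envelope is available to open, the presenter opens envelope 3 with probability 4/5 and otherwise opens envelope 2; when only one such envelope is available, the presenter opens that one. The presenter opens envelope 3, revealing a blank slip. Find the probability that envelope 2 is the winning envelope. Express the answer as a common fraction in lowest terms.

5/9

Consider each possible location of the cheque in turn.
If it is in envelope 1 (prior 1/3): envelope 3 is available, opened with probability 4/5; weight (1/3)·(4/5) = 4/15.
If it is in envelope 2 (prior 1/3): only envelope 3 is available, probability 1; weight (1/3)·1 = 1/3.
If it is in envelope 3 (prior 1/3): the presenter opened envelope 3, so this case is ruled out; weight (1/3)·0 = 0.
The weights sum to 3/5.
So P(the cheque in envelope 2 | the presenter opened envelope 3) = (1/3) / (3/5) = 5/9.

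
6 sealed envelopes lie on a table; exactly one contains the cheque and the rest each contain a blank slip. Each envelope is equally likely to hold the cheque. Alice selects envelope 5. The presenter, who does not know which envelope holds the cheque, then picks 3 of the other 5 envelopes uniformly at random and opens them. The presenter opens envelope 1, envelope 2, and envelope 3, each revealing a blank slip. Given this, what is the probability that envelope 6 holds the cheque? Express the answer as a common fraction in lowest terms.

1/3

Condition on the true location of the cheque.
If it is in any of envelopes 1, 2, and 3 (prior 1/6 each): that envelope was opened and seen not to hold the prize — ruled out; weight (1/6)·0 = 0 each.
If it is in any of envelopes 4, 5, and 6 (prior 1/6 each): the presenter picks exactly this set with probability 1/10 regardless, and none is the prize; weight (1/6)·(1/10) = 1/60 each.
The weights sum to 1/20.
So P(the cheque in envelope 6 | the presenter opened envelope 1, envelope 2, and envelope 3) = (1/60) / (1/20) = 1/3.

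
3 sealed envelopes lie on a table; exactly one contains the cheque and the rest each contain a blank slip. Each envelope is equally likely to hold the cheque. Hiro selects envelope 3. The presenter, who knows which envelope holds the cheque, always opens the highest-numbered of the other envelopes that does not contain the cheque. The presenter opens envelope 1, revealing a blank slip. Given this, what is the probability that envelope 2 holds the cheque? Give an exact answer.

1

Consider each possible location of the cheque in turn.
If it is in envelope 1 (prior 1/3): the presenter opened envelope 1, so this case is ruled out; weight (1/3)·0 = 0.
If it is in envelope 2 (prior 1/3): envelope 1 is the highest-numbered option available, probability 1; weight (1/3)·1 = 1/3.
If it is in envelope 3 (prior 1/3): the presenter would have opened envelope 2 instead, probability 0; weight (1/3)·0 = 0.
The weights sum to 1/3.
So P(the cheque in envelope 2 | the presenter opened envelope 1) = (1/3) / (1/3) = 1.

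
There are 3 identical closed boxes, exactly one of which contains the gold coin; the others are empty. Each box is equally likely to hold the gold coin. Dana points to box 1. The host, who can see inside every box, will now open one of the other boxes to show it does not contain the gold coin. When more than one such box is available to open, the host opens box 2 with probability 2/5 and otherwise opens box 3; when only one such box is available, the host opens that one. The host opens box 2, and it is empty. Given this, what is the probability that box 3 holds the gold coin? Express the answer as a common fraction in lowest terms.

Consider each possible location of the gold coin in turn.
If it is in box 1 (prior 1/3): box 2 is available, opened with probability 2/5; weight (1/3)·(2/5) = 2/15.
If it is in box 2 (prior 1/3): the host opened box 2, so this case is ruled out; weight (1/3)·0 = 0.
If it is in box 3 (prior 1/3): only box 2 is available, probability 1; weight (1/3)·1 = 1/3.
The weights sum to 7/15.
So P(the gold coin in box 3 | the host opened box 2) = (1/3) / (7/15) = 5/7.

5/7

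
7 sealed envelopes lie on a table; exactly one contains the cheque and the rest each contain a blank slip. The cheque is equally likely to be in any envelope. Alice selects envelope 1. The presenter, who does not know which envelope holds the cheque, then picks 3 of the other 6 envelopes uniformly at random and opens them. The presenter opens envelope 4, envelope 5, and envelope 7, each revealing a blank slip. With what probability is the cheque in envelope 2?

Consider each possible location of the cheque in turn.
If it is in any of envelopes 1, 2, 3, and 6 (prior 1/7 each): the presenter picks exactly this set with probability 1/20 regardless, and none is the prize; weight (1/7)·(1/20) = 1/140 each.
If it is in any of envelopes 4, 5, and 7 (prior 1/7 each): that envelope was opened and seen not to hold the prize — ruled out; weight (1/7)·0 = 0 each.
The weights sum to 1/35.
So P(the cheque in envelope 2 | the presenter opened envelope 4, envelope 5, and envelope 7) = (1/140) / (1/35) = 1/4.

1/4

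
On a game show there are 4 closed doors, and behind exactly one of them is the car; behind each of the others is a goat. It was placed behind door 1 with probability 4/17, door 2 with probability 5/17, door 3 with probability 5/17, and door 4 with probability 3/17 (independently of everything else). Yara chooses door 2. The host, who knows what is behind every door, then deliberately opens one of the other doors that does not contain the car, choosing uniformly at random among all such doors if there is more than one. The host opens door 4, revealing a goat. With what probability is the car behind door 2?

Apply Bayes' rule, conditioning on where the car actually is.
If it is behind door 1 (prior 4/17): the host has 2 equally likely choices, so probability 1/2; weight (4/17)·(1/2) = 2/17.
If it is behind door 2 (prior 5/17): the host has 3 equally likely choices, so probability 1/3; weight (5/17)·(1/3) = 5/51.
If it is behind door 3 (prior 5/17): the host has 2 equally likely choices, so probability 1/2; weight (5/17)·(1/2) = 5/34.
If it is behind door 4 (prior 3/17): the host opened door 4, so this case is ruled out; weight (3/17)·0 = 0.
The weights sum to 37/102.
So P(the car behind door 2 | the host opened door 4) = (5/51) / (37/102) = 10/37.

10/37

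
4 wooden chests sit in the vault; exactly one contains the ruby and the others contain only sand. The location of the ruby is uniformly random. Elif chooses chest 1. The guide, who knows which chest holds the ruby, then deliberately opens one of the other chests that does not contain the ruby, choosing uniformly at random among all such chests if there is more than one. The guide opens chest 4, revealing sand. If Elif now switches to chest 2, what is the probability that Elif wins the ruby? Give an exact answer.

Condition on the true location of the ruby.
If it is in chest 1 (prior 1/4): the guide has 3 equally likely choices, so probability 1/3; weight (1/4)·(1/3) = 1/12.
If it is in either of chests 2 and 3 (prior 1/4 each): the guide has 2 equally likely choices, so probability 1/2; weight (1/4)·(1/2) = 1/8 each.
If it is in chest 4 (prior 1/4): the guide opened chest 4, so this case is ruled out; weight (1/4)·0 = 0.
The weights sum to 1/3.
So P(the ruby in chest 2 | the guide opened chest 4) = (1/8) / (1/3) = 3/8.

3/8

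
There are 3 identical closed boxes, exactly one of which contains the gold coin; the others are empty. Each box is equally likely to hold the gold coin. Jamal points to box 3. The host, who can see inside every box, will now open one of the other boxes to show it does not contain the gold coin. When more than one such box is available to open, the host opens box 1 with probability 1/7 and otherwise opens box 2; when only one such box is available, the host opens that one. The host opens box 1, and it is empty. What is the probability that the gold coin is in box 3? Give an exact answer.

Apply Bayes' rule, conditioning on where the gold coin actually is.
If it is in box 1 (prior 1/3): the host opened box 1, so this case is ruled out; weight (1/3)·0 = 0.
If it is in box 2 (prior 1/3): only box 1 is available, probability 1; weight (1/3)·1 = 1/3.
If it is in box 3 (prior 1/3): box 1 is available, opened with probability 1/7; weight (1/3)·(1/7) = 1/21.
The weights sum to 8/21.
So P(the gold coin in box 3 | the host opened box 1) = (1/21) / (8/21) = 1/8.

1/8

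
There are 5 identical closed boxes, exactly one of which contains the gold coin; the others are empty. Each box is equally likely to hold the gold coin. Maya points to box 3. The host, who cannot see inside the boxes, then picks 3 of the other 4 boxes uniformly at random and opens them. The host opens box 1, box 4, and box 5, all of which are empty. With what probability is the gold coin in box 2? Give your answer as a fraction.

1/2

Apply Bayes' rule, conditioning on where the gold coin actually is.
If it is in any of boxes 1, 4, and 5 (prior 1/5 each): that box was opened and seen not to hold the prize — ruled out; weight (1/5)·0 = 0 each.
If it is in either of boxes 2 and 3 (prior 1/5 each): the host picks exactly this set with probability 1/4 regardless, and none is the prize; weight (1/5)·(1/4) = 1/20 each.
The weights sum to 1/10.
So P(the gold coin in box 2 | the host opened box 1, box 4, and box 5) = (1/20) / (1/10) = 1/2.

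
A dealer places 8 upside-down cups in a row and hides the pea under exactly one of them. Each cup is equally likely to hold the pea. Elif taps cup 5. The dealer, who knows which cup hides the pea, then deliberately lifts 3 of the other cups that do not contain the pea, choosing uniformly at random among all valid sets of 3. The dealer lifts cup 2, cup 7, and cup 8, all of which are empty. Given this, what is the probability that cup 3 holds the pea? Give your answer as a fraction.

Apply Bayes' rule, conditioning on where the pea actually is.
If it is under any of cups 1, 3, 4, and 6 (prior 1/8 each): the dealer has 20 equally likely choices, so probability 1/20; weight (1/8)·(1/20) = 1/160 each.
If it is under any of cups 2, 7, and 8 (prior 1/8 each): that cup was opened and seen not to hold the prize — ruled out; weight (1/8)·0 = 0 each.
If it is under cup 5 (prior 1/8): the dealer has 35 equally likely choices, so probability 1/35; weight (1/8)·(1/35) = 1/280.
The weights sum to 1/35.
So P(the pea under cup 3 | the dealer opened cup 2, cup 7, and cup 8) = (1/160) / (1/35) = 7/32.

7/32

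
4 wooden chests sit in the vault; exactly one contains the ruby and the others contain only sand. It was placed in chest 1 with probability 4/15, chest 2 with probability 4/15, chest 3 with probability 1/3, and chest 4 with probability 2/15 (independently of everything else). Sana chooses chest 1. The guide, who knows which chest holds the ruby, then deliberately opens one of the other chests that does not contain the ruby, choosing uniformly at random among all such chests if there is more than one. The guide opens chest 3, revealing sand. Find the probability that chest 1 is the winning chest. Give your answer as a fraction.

4/13

Apply Bayes' rule, conditioning on where the ruby actually is.
If it is in chest 1 (prior 4/15): the guide has 3 equally likely choices, so probability 1/3; weight (4/15)·(1/3) = 4/45.
If it is in chest 2 (prior 4/15): the guide has 2 equally likely choices, so probability 1/2; weight (4/15)·(1/2) = 2/15.
If it is in chest 3 (prior 1/3): the guide opened chest 3, so this case is ruled out; weight (1/3)·0 = 0.
If it is in chest 4 (prior 2/15): the guide has 2 equally likely choices, so probability 1/2; weight (2/15)·(1/2) = 1/15.
The weights sum to 13/45.
So P(the ruby in chest 1 | the guide opened chest 3) = (4/45) / (13/45) = 4/13.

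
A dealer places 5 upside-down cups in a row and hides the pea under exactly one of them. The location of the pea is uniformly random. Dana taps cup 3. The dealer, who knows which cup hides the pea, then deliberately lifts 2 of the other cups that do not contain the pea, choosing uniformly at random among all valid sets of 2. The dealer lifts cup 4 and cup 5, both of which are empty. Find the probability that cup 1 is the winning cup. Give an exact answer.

Consider each possible location of the pea in turn.
If it is under either of cups 1 and 2 (prior 1/5 each): the dealer has 3 equally likely choices, so probability 1/3; weight (1/5)·(1/3) = 1/15 each.
If it is under cup 3 (prior 1/5): the dealer has 6 equally likely choices, so probability 1/6; weight (1/5)·(1/6) = 1/30.
If it is under either of cups 4 and 5 (prior 1/5 each): that cup was opened and seen not to hold the prize — ruled out; weight (1/5)·0 = 0 each.
The weights sum to 1/6.
So P(the pea under cup 1 | the dealer opened cup 4 and cup 5) = (1/15) / (1/6) = 2/5.

2/5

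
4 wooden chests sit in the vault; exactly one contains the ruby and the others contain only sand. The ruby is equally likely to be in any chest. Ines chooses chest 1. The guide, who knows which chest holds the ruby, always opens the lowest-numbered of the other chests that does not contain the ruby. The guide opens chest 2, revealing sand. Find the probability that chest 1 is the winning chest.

1/3

Condition on the true location of the ruby.
If it is in any of chests 1, 3, and 4 (prior 1/4 each): chest 2 is the lowest-numbered option available, probability 1; weight (1/4)·1 = 1/4 each.
If it is in chest 2 (prior 1/4): the guide opened chest 2, so this case is ruled out; weight (1/4)·0 = 0.
The weights sum to 3/4.
So P(the ruby in chest 1 | the guide opened chest 2) = (1/4) / (3/4) = 1/3.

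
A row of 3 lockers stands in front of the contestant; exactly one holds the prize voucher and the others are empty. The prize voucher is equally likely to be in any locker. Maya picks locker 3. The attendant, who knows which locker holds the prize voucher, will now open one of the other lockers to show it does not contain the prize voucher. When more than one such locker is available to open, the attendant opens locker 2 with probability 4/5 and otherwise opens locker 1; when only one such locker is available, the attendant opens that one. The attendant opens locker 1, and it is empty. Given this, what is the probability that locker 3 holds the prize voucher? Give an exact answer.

Apply Bayes' rule, conditioning on where the prize voucher actually is.
If it is in locker 1 (prior 1/3): the attendant opened locker 1, so this case is ruled out; weight (1/3)·0 = 0.
If it is in locker 2 (prior 1/3): only locker 1 is available, probability 1; weight (1/3)·1 = 1/3.
If it is in locker 3 (prior 1/3): locker 2 is available but not opened, probability 1/5; weight (1/3)·(1/5) = 1/15.
The weights sum to 2/5.
So P(the prize voucher in locker 3 | the attendant opened locker 1) = (1/15) / (2/5) = 1/6.

1/6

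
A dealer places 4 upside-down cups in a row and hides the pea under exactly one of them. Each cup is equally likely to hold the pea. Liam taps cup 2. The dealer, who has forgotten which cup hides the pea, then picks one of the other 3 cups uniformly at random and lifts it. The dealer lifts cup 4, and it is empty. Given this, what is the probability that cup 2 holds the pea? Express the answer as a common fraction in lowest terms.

Consider each possible location of the pea in turn.
If it is under any of cups 1, 2, and 3 (prior 1/4 each): the dealer picks cup 4 with probability 1/3 regardless, and it is not the prize; weight (1/4)·(1/3) = 1/12 each.
If it is under cup 4 (prior 1/4): the dealer opened cup 4, so this case is ruled out; weight (1/4)·0 = 0.
The weights sum to 1/4.
So P(the pea under cup 2 | the dealer opened cup 4) = (1/12) / (1/4) = 1/3.

1/3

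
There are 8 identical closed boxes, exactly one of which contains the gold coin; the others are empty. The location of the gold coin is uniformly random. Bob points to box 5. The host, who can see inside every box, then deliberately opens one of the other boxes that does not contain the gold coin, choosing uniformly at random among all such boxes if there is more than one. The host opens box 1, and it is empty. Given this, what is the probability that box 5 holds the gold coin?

1/8

Consider each possible location of the gold coin in turn.
If it is in box 1 (prior 1/8): the host opened box 1, so this case is ruled out; weight (1/8)·0 = 0.
If it is in any of boxes 2, 3, 4, 6, 7, and 8 (prior 1/8 each): the host has 6 equally likely choices, so probability 1/6; weight (1/8)·(1/6) = 1/48 each.
If it is in box 5 (prior 1/8): the host has 7 equally likely choices, so probability 1/7; weight (1/8)·(1/7) = 1/56.
The weights sum to 1/7.
So P(the gold coin in box 5 | the host opened box 1) = (1/56) / (1/7) = 1/8.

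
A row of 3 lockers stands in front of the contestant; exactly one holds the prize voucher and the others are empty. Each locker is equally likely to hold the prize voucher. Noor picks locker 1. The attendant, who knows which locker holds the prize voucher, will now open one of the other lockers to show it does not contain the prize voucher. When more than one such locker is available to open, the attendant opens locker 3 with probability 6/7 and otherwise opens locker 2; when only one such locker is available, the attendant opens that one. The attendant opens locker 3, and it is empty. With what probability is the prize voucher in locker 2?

Apply Bayes' rule, conditioning on where the prize voucher actually is.
If it is in locker 1 (prior 1/3): locker 3 is available, opened with probability 6/7; weight (1/3)·(6/7) = 2/7.
If it is in locker 2 (prior 1/3): only locker 3 is available, probability 1; weight (1/3)·1 = 1/3.
If it is in locker 3 (prior 1/3): the attendant opened locker 3, so this case is ruled out; weight (1/3)·0 = 0.
The weights sum to 13/21.
So P(the prize voucher in locker 2 | the attendant opened locker 3) = (1/3) / (13/21) = 7/13.

7/13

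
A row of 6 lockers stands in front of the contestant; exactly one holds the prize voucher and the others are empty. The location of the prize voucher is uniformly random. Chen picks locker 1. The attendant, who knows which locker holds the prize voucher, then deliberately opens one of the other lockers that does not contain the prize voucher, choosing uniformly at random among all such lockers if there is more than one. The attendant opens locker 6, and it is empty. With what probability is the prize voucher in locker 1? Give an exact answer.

Condition on the true location of the prize voucher.
If it is in locker 1 (prior 1/6): the attendant has 5 equally likely choices, so probability 1/5; weight (1/6)·(1/5) = 1/30.
If it is in any of lockers 2, 3, 4, and 5 (prior 1/6 each): the attendant has 4 equally likely choices, so probability 1/4; weight (1/6)·(1/4) = 1/24 each.
If it is in locker 6 (prior 1/6): the attendant opened locker 6, so this case is ruled out; weight (1/6)·0 = 0.
The weights sum to 1/5.
So P(the prize voucher in locker 1 | the attendant opened locker 6) = (1/30) / (1/5) = 1/6.

1/6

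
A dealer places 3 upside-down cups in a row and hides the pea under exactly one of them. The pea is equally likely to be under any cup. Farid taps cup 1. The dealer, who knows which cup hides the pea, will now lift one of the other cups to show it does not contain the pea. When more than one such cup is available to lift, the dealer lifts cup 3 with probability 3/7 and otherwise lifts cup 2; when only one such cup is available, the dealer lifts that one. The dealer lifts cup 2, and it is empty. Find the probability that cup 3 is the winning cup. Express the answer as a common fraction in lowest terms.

Apply Bayes' rule, conditioning on where the pea actually is.
If it is under cup 1 (prior 1/3): cup 3 is available but not opened, probability 4/7; weight (1/3)·(4/7) = 4/21.
If it is under cup 2 (prior 1/3): the dealer opened cup 2, so this case is ruled out; weight (1/3)·0 = 0.
If it is under cup 3 (prior 1/3): only cup 2 is available, probability 1; weight (1/3)·1 = 1/3.
The weights sum to 11/21.
So P(the pea under cup 3 | the dealer opened cup 2) = (1/3) / (11/21) = 7/11.

7/11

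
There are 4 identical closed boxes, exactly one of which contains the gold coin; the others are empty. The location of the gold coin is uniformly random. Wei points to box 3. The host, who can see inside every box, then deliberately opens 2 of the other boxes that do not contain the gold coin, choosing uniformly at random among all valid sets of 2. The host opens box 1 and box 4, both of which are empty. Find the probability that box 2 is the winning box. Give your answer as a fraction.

Apply Bayes' rule, conditioning on where the gold coin actually is.
If it is in either of boxes 1 and 4 (prior 1/4 each): that box was opened and seen not to hold the prize — ruled out; weight (1/4)·0 = 0 each.
If it is in box 2 (prior 1/4): the host has no choice, probability 1; weight (1/4)·1 = 1/4.
If it is in box 3 (prior 1/4): the host has 3 equally likely choices, so probability 1/3; weight (1/4)·(1/3) = 1/12.
The weights sum to 1/3.
So P(the gold coin in box 2 | the host opened box 1 and box 4) = (1/4) / (1/3) = 3/4.

3/4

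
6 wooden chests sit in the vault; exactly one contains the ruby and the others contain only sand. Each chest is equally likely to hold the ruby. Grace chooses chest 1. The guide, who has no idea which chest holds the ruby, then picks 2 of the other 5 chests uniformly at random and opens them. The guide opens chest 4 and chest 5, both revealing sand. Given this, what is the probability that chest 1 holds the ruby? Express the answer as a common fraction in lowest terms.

1/4

Because the guide chose which chests to open without knowing where the ruby is, the choice is independent of the prize location. Learning that none of the 2 opened chests holds the ruby simply rules out those 2 locations and leaves the remaining 4 chests still equally likely by symmetry.
So P(the ruby in chest 1) = 1/4.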